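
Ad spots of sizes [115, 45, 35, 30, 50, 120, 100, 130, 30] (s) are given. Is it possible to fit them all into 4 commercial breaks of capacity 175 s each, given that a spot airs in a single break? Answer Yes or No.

Yes

A valid assignment using 4 commercial breaks:
  break 1: 130 + 45 = 175
  break 2: 120 + 50 = 170
  break 3: 115 + 35 = 150
  break 4: 100 + 30 + 30 = 160
Every load is within 175 s, so 4 commercial breaks suffice.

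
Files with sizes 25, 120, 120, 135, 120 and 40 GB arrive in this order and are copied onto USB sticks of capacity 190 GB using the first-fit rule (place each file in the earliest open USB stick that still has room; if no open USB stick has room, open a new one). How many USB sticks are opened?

  25 → USB stick 1 (new)  [load 25/190]
  120 → USB stick 1  [load 145/190]
  120 → USB stick 2 (new)  [load 120/190]
  135 → USB stick 3 (new)  [load 135/190]
  120 → USB stick 4 (new)  [load 120/190]
  40 → USB stick 1  [load 185/190]
4 USB sticks opened.

4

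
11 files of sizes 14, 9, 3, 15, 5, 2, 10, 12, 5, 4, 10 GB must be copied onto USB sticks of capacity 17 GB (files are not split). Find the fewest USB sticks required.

6

Total = 15 + 14 + 12 + 10 + 10 + 9 + 5 + 5 + 4 + 3 + 2 = 89 GB.
Lower bound: ⌈89/17⌉ = 6 USB sticks.
A packing using 6 USB sticks:
  USB stick 1: 15 + 2 = 17
  USB stick 2: 14 + 3 = 17
  USB stick 3: 12 + 5 = 17
  USB stick 4: 10 + 5 = 15
  USB stick 5: 10 + 4 = 14
  USB stick 6: 9 = 9
This matches the lower bound, so 6 is optimal.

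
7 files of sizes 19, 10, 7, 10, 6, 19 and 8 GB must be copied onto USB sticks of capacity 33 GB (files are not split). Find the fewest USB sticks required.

3

Total = 19 + 19 + 10 + 10 + 8 + 7 + 6 = 79 GB.
Lower bound: ⌈79/33⌉ = 3 USB sticks.
A packing using 3 USB sticks:
  USB stick 1: 19 + 10 = 29
  USB stick 2: 19 + 10 = 29
  USB stick 3: 8 + 7 + 6 = 21
This matches the lower bound, so 3 is optimal.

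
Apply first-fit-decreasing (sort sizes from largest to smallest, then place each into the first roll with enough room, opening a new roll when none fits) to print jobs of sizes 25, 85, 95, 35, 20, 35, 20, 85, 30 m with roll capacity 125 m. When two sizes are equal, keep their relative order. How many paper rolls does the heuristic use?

4

Sorted descending: 95, 85, 85, 35, 35, 30, 25, 20, 20.
  95 → roll 1 (new)  [load 95/125]
  85 → roll 2 (new)  [load 85/125]
  85 → roll 3 (new)  [load 85/125]
  35 → roll 2  [load 120/125]
  35 → roll 3  [load 120/125]
  30 → roll 1  [load 125/125]
  25 → roll 4 (new)  [load 25/125]
  20 → roll 4  [load 45/125]
  20 → roll 4  [load 65/125]
4 paper rolls opened.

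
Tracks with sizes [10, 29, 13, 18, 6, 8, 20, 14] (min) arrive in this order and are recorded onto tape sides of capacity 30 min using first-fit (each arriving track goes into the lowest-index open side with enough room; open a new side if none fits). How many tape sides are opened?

  10 → side 1 (new)  [load 10/30]
  29 → side 2 (new)  [load 29/30]
  13 → side 1  [load 23/30]
  18 → side 3 (new)  [load 18/30]
  6 → side 1  [load 29/30]
  8 → side 3  [load 26/30]
  20 → side 4 (new)  [load 20/30]
  14 → side 5 (new)  [load 14/30]
5 tape sides opened.

5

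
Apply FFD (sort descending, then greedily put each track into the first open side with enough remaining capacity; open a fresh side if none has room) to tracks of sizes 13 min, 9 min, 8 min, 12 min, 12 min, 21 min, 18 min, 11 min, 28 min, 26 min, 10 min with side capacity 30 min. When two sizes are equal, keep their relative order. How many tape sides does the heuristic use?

6

Sorted descending: 28, 26, 21, 18, 13, 12, 12, 11, 10, 9, 8.
  28 → side 1 (new)  [load 28/30]
  26 → side 2 (new)  [load 26/30]
  21 → side 3 (new)  [load 21/30]
  18 → side 4 (new)  [load 18/30]
  13 → side 5 (new)  [load 13/30]
  12 → side 4  [load 30/30]
  12 → side 5  [load 25/30]
  11 → side 6 (new)  [load 11/30]
  10 → side 6  [load 21/30]
  9 → side 3  [load 30/30]
  8 → side 6  [load 29/30]
6 tape sides opened.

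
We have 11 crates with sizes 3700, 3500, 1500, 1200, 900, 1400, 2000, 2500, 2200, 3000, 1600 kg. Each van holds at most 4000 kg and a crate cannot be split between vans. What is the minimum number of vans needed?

7

Total = 3700 + 3500 + 3000 + 2500 + 2200 + 2000 + 1600 + 1500 + 1400 + 1200 + 900 = 23500 kg.
Lower bound: ⌈23500/4000⌉ = 6 vans.
A packing using 7 vans:
  van 1: 3700 = 3700
  van 2: 3500 = 3500
  van 3: 3000 + 900 = 3900
  van 4: 2500 + 1500 = 4000
  van 5: 2200 + 1600 = 3800
  van 6: 2000 + 1400 = 3400
  van 7: 1200 = 1200
No arrangement into 6 vans stays within capacity, so 7 is optimal.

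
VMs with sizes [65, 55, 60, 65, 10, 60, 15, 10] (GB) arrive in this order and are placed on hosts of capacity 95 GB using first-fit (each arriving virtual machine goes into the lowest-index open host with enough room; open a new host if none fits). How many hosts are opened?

5

  65 → host 1 (new)  [load 65/95]
  55 → host 2 (new)  [load 55/95]
  60 → host 3 (new)  [load 60/95]
  65 → host 4 (new)  [load 65/95]
  10 → host 1  [load 75/95]
  60 → host 5 (new)  [load 60/95]
  15 → host 1  [load 90/95]
  10 → host 2  [load 65/95]
5 hosts opened.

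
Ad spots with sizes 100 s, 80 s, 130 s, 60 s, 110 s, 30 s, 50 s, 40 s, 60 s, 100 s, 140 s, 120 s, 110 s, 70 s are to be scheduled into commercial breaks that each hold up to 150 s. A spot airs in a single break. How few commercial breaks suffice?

9

Total = 140 + 130 + 120 + 110 + 110 + 100 + 100 + 80 + 70 + 60 + 60 + 50 + 40 + 30 = 1200 s.
Lower bound: ⌈1200/150⌉ = 8 commercial breaks.
A packing using 9 commercial breaks:
  break 1: 140 = 140
  break 2: 130 = 130
  break 3: 120 + 30 = 150
  break 4: 110 + 40 = 150
  break 5: 110 = 110
  break 6: 100 + 50 = 150
  break 7: 100 = 100
  break 8: 80 + 70 = 150
  break 9: 60 + 60 = 120
No arrangement into 8 commercial breaks stays within capacity, so 9 is optimal.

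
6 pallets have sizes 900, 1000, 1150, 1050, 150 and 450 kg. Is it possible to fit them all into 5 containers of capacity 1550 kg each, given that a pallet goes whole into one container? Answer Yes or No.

Yes

A valid assignment using 4 containers:
  container 1: 1150 + 150 = 1300
  container 2: 1050 + 450 = 1500
  container 3: 1000 = 1000
  container 4: 900 = 900
That uses only 4 ≤ 5, so 5 containers are enough.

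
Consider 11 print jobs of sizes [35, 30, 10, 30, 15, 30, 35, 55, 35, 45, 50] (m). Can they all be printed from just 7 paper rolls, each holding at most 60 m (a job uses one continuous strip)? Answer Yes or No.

Total = 370 m; ⌈370/60⌉ = 7.
The bound of 7 does not rule out 7, but exhaustive search shows no assignment into 7 paper rolls of capacity 60 m exists — the minimum is 8.

No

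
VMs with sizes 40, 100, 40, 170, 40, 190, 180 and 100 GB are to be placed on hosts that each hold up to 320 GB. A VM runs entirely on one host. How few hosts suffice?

Total = 190 + 180 + 170 + 100 + 100 + 40 + 40 + 40 = 860 GB.
Lower bound: ⌈860/320⌉ = 3 hosts.
A packing using 3 hosts:
  host 1: 190 + 100 = 290
  host 2: 180 + 100 + 40 = 320
  host 3: 170 + 40 + 40 = 250
This matches the lower bound, so 3 is optimal.

3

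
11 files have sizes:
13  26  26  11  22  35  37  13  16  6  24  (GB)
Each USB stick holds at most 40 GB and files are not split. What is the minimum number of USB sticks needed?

Total = 37 + 35 + 26 + 26 + 24 + 22 + 16 + 13 + 13 + 11 + 6 = 229 GB.
Lower bound: ⌈229/40⌉ = 6 USB sticks.
A packing using 6 USB sticks:
  USB stick 1: 37 = 37
  USB stick 2: 35 = 35
  USB stick 3: 26 + 13 = 39
  USB stick 4: 26 + 13 = 39
  USB stick 5: 24 + 16 = 40
  USB stick 6: 22 + 11 + 6 = 39
This matches the lower bound, so 6 is optimal.

6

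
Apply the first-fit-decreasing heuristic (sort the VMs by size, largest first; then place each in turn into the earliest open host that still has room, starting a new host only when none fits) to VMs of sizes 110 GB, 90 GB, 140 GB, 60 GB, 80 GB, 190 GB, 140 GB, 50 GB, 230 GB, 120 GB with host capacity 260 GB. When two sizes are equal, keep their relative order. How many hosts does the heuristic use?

5

Sorted descending: 230, 190, 140, 140, 120, 110, 90, 80, 60, 50.
  230 → host 1 (new)  [load 230/260]
  190 → host 2 (new)  [load 190/260]
  140 → host 3 (new)  [load 140/260]
  140 → host 4 (new)  [load 140/260]
  120 → host 3  [load 260/260]
  110 → host 4  [load 250/260]
  90 → host 5 (new)  [load 90/260]
  80 → host 5  [load 170/260]
  60 → host 2  [load 250/260]
  50 → host 5  [load 220/260]
5 hosts opened.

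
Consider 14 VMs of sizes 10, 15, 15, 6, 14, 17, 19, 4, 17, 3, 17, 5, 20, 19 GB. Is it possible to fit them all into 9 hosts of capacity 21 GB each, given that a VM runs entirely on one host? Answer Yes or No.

Total = 181 GB; ⌈181/21⌉ = 9.
The bound of 9 does not rule out 9, but exhaustive search shows no assignment into 9 hosts of capacity 21 GB exists — the minimum is 10.

No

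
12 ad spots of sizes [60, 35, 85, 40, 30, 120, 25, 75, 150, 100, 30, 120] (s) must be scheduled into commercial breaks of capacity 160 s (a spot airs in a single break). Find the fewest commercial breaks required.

Total = 150 + 120 + 120 + 100 + 85 + 75 + 60 + 40 + 35 + 30 + 30 + 25 = 870 s.
Lower bound: ⌈870/160⌉ = 6 commercial breaks.
A packing using 6 commercial breaks:
  break 1: 150 = 150
  break 2: 120 + 40 = 160
  break 3: 120 + 35 = 155
  break 4: 100 + 60 = 160
  break 5: 85 + 75 = 160
  break 6: 30 + 30 + 25 = 85
This matches the lower bound, so 6 is optimal.

6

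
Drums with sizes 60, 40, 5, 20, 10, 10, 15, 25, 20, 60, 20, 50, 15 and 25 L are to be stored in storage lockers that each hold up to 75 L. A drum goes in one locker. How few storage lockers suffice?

Total = 60 + 60 + 50 + 40 + 25 + 25 + 20 + 20 + 20 + 15 + 15 + 10 + 10 + 5 = 375 L.
Lower bound: ⌈375/75⌉ = 5 storage lockers.
A packing using 5 storage lockers:
  locker 1: 60 + 15 = 75
  locker 2: 60 + 15 = 75
  locker 3: 50 + 25 = 75
  locker 4: 40 + 25 + 10 = 75
  locker 5: 20 + 20 + 20 + 10 + 5 = 75
This matches the lower bound, so 5 is optimal.

5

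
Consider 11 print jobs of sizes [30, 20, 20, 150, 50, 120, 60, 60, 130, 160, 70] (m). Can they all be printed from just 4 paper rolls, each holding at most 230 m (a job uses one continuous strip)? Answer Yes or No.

A valid assignment using 4 paper rolls:
  roll 1: 160 + 70 = 230
  roll 2: 150 + 60 + 20 = 230
  roll 3: 130 + 60 + 30 = 220
  roll 4: 120 + 50 + 20 = 190
Every load is within 230 m, so 4 paper rolls suffice.

Yes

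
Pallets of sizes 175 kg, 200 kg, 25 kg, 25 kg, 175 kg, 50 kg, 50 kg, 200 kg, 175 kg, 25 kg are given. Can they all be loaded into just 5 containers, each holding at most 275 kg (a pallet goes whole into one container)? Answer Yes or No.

A valid assignment using 5 containers:
  container 1: 200 + 50 + 25 = 275
  container 2: 200 + 50 + 25 = 275
  container 3: 175 + 25 = 200
  container 4: 175 = 175
  container 5: 175 = 175
Every load is within 275 kg, so 5 containers suffice.

Yes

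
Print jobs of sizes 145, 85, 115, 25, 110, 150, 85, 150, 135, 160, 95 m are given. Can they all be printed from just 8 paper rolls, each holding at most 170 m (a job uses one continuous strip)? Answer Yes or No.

No

Total = 1255 m; ⌈1255/170⌉ = 8.
The bound of 8 does not rule out 8, but exhaustive search shows no assignment into 8 paper rolls of capacity 170 m exists — the minimum is 9.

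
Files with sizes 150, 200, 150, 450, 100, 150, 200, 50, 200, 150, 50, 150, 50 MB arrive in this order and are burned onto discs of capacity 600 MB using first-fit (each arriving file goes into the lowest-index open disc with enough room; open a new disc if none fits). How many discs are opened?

  150 → disc 1 (new)  [load 150/600]
  200 → disc 1  [load 350/600]
  150 → disc 1  [load 500/600]
  450 → disc 2 (new)  [load 450/600]
  100 → disc 1  [load 600/600]
  150 → disc 2  [load 600/600]
  200 → disc 3 (new)  [load 200/600]
  50 → disc 3  [load 250/600]
  200 → disc 3  [load 450/600]
  150 → disc 3  [load 600/600]
  50 → disc 4 (new)  [load 50/600]
  150 → disc 4  [load 200/600]
  50 → disc 4  [load 250/600]
4 discs opened.

4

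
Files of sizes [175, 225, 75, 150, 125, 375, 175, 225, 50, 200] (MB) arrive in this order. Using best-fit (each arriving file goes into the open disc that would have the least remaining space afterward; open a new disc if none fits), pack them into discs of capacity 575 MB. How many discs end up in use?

  175 → disc 1 (new)  [load 175/575]
  225 → disc 1  [load 400/575]
  75 → disc 1  [load 475/575]
  150 → disc 2 (new)  [load 150/575]
  125 → disc 2  [load 275/575]
  375 → disc 3 (new)  [load 375/575]
  175 → disc 3  [load 550/575]
  225 → disc 2  [load 500/575]
  50 → disc 2  [load 550/575]
  200 → disc 4 (new)  [load 200/575]
4 discs opened.

4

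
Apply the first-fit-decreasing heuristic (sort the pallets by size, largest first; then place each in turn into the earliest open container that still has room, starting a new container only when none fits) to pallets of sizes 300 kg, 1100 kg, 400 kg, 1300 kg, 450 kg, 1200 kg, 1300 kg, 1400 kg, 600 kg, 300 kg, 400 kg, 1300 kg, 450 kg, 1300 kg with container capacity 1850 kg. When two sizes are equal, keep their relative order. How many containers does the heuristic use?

Sorted descending: 1400, 1300, 1300, 1300, 1300, 1200, 1100, 600, 450, 450, 400, 400, 300, 300.
  1400 → container 1 (new)  [load 1400/1850]
  1300 → container 2 (new)  [load 1300/1850]
  1300 → container 3 (new)  [load 1300/1850]
  1300 → container 4 (new)  [load 1300/1850]
  1300 → container 5 (new)  [load 1300/1850]
  1200 → container 6 (new)  [load 1200/1850]
  1100 → container 7 (new)  [load 1100/1850]
  600 → container 6  [load 1800/1850]
  450 → container 1  [load 1850/1850]
  450 → container 2  [load 1750/1850]
  400 → container 3  [load 1700/1850]
  400 → container 4  [load 1700/1850]
  300 → container 5  [load 1600/1850]
  300 → container 7  [load 1400/1850]
7 containers opened.

7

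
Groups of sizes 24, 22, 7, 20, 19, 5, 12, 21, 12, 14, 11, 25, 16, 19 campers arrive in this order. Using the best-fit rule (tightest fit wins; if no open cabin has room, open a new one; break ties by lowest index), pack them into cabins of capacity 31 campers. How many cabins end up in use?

9

  24 → cabin 1 (new)  [load 24/31]
  22 → cabin 2 (new)  [load 22/31]
  7 → cabin 1  [load 31/31]
  20 → cabin 3 (new)  [load 20/31]
  19 → cabin 4 (new)  [load 19/31]
  5 → cabin 2  [load 27/31]
  12 → cabin 4  [load 31/31]
  21 → cabin 5 (new)  [load 21/31]
  12 → cabin 6 (new)  [load 12/31]
  14 → cabin 6  [load 26/31]
  11 → cabin 3  [load 31/31]
  25 → cabin 7 (new)  [load 25/31]
  16 → cabin 8 (new)  [load 16/31]
  19 → cabin 9 (new)  [load 19/31]
9 cabins opened.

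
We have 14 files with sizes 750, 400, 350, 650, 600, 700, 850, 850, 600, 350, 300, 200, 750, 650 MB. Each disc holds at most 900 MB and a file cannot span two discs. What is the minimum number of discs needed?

11

Total = 850 + 850 + 750 + 750 + 700 + 650 + 650 + 600 + 600 + 400 + 350 + 350 + 300 + 200 = 8000 MB.
Lower bound: ⌈8000/900⌉ = 9 discs.
A packing using 11 discs:
  disc 1: 850 = 850
  disc 2: 850 = 850
  disc 3: 750 = 750
  disc 4: 750 = 750
  disc 5: 700 + 200 = 900
  disc 6: 650 = 650
  disc 7: 650 = 650
  disc 8: 600 + 300 = 900
  disc 9: 600 = 600
  disc 10: 400 + 350 = 750
  disc 11: 350 = 350
No arrangement into 10 discs stays within capacity, so 11 is optimal.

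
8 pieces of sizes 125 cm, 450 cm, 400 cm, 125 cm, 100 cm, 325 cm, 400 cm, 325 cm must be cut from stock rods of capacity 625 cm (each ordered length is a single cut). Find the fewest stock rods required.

5

Total = 450 + 400 + 400 + 325 + 325 + 125 + 125 + 100 = 2250 cm.
Lower bound: ⌈2250/625⌉ = 4 stock rods.
Also, 5 pieces each exceed 625/2 cm, and no two of those can share a stock rod, so at least 5 stock rods are needed.
A packing using 5 stock rods:
  stock rod 1: 450 + 125 = 575
  stock rod 2: 400 + 125 + 100 = 625
  stock rod 3: 400 = 400
  stock rod 4: 325 = 325
  stock rod 5: 325 = 325
This matches the lower bound, so 5 is optimal.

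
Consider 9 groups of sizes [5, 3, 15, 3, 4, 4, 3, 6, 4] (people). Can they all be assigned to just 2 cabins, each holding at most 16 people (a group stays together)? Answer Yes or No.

Total = 47 people; ⌈47/16⌉ = 3.
At least 3 cabins are required, but only 2 are allowed.

No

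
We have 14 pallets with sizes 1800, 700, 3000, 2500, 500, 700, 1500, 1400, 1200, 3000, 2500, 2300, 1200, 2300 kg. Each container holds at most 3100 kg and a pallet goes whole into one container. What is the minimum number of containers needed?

9

Total = 3000 + 3000 + 2500 + 2500 + 2300 + 2300 + 1800 + 1500 + 1400 + 1200 + 1200 + 700 + 700 + 500 = 24600 kg.
Lower bound: ⌈24600/3100⌉ = 8 containers.
A packing using 9 containers:
  container 1: 3000 = 3000
  container 2: 3000 = 3000
  container 3: 2500 + 500 = 3000
  container 4: 2500 = 2500
  container 5: 2300 + 700 = 3000
  container 6: 2300 + 700 = 3000
  container 7: 1800 + 1200 = 3000
  container 8: 1500 + 1400 = 2900
  container 9: 1200 = 1200
No arrangement into 8 containers stays within capacity, so 9 is optimal.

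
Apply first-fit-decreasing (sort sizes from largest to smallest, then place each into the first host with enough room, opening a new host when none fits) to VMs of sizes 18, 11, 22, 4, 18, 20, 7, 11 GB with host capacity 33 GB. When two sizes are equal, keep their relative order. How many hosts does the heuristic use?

Sorted descending: 22, 20, 18, 18, 11, 11, 7, 4.
  22 → host 1 (new)  [load 22/33]
  20 → host 2 (new)  [load 20/33]
  18 → host 3 (new)  [load 18/33]
  18 → host 4 (new)  [load 18/33]
  11 → host 1  [load 33/33]
  11 → host 2  [load 31/33]
  7 → host 3  [load 25/33]
  4 → host 3  [load 29/33]
4 hosts opened.

4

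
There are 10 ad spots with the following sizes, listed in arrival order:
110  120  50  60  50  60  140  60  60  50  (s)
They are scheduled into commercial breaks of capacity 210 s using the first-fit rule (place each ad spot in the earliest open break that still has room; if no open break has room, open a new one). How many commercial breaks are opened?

4

  110 → break 1 (new)  [load 110/210]
  120 → break 2 (new)  [load 120/210]
  50 → break 1  [load 160/210]
  60 → break 2  [load 180/210]
  50 → break 1  [load 210/210]
  60 → break 3 (new)  [load 60/210]
  140 → break 3  [load 200/210]
  60 → break 4 (new)  [load 60/210]
  60 → break 4  [load 120/210]
  50 → break 4  [load 170/210]
4 commercial breaks opened.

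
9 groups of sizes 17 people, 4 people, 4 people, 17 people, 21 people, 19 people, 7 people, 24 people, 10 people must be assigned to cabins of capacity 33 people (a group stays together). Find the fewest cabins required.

5

Total = 24 + 21 + 19 + 17 + 17 + 10 + 7 + 4 + 4 = 123 people.
Lower bound: ⌈123/33⌉ = 4 cabins.
Also, 5 groups each exceed 33/2 people, and no two of those can share a cabin, so at least 5 cabins are needed.
A packing using 5 cabins:
  cabin 1: 24 + 7 = 31
  cabin 2: 21 + 10 = 31
  cabin 3: 19 + 4 + 4 = 27
  cabin 4: 17 = 17
  cabin 5: 17 = 17
This matches the lower bound, so 5 is optimal.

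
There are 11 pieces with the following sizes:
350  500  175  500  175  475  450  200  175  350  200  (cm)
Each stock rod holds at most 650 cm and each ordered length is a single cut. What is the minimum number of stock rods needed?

7

Total = 500 + 500 + 475 + 450 + 350 + 350 + 200 + 200 + 175 + 175 + 175 = 3550 cm.
Lower bound: ⌈3550/650⌉ = 6 stock rods.
A packing using 7 stock rods:
  stock rod 1: 500 = 500
  stock rod 2: 500 = 500
  stock rod 3: 475 + 175 = 650
  stock rod 4: 450 + 200 = 650
  stock rod 5: 350 + 200 = 550
  stock rod 6: 350 + 175 = 525
  stock rod 7: 175 = 175
No arrangement into 6 stock rods stays within capacity, so 7 is optimal.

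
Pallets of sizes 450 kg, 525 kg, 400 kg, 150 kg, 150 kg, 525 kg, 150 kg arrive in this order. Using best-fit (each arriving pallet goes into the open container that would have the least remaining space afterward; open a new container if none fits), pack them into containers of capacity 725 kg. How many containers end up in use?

4

  450 → container 1 (new)  [load 450/725]
  525 → container 2 (new)  [load 525/725]
  400 → container 3 (new)  [load 400/725]
  150 → container 2  [load 675/725]
  150 → container 1  [load 600/725]
  525 → container 4 (new)  [load 525/725]
  150 → container 4  [load 675/725]
4 containers opened.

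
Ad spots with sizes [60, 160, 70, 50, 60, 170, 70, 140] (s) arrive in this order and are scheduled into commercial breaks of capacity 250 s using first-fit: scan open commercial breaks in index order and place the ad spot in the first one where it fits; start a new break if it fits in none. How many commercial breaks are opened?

  60 → break 1 (new)  [load 60/250]
  160 → break 1  [load 220/250]
  70 → break 2 (new)  [load 70/250]
  50 → break 2  [load 120/250]
  60 → break 2  [load 180/250]
  170 → break 3 (new)  [load 170/250]
  70 → break 2  [load 250/250]
  140 → break 4 (new)  [load 140/250]
4 commercial breaks opened.

4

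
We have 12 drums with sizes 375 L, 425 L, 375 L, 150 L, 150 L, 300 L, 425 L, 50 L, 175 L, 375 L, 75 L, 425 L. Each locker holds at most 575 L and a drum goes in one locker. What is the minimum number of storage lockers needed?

7

Total = 425 + 425 + 425 + 375 + 375 + 375 + 300 + 175 + 150 + 150 + 75 + 50 = 3300 L.
Lower bound: ⌈3300/575⌉ = 6 storage lockers.
Also, 7 drums each exceed 575/2 L, and no two of those can share a locker, so at least 7 storage lockers are needed.
A packing using 7 storage lockers:
  locker 1: 425 + 150 = 575
  locker 2: 425 + 150 = 575
  locker 3: 425 + 75 + 50 = 550
  locker 4: 375 + 175 = 550
  locker 5: 375 = 375
  locker 6: 375 = 375
  locker 7: 300 = 300
This matches the lower bound, so 7 is optimal.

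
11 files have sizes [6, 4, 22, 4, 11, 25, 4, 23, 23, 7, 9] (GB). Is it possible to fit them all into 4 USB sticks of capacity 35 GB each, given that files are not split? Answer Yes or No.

Yes

A valid assignment using 4 USB sticks:
  USB stick 1: 25 + 9 = 34
  USB stick 2: 23 + 11 = 34
  USB stick 3: 23 + 4 + 4 + 4 = 35
  USB stick 4: 22 + 7 + 6 = 35
Every load is within 35 GB, so 4 USB sticks suffice.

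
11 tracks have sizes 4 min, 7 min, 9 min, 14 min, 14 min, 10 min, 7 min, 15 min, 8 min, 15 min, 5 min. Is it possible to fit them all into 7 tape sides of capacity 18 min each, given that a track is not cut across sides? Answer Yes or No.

A valid assignment using 7 tape sides:
  side 1: 15 = 15
  side 2: 15 = 15
  side 3: 14 + 4 = 18
  side 4: 14 = 14
  side 5: 10 + 8 = 18
  side 6: 9 + 7 = 16
  side 7: 7 + 5 = 12
Every load is within 18 min, so 7 tape sides suffice.

Yes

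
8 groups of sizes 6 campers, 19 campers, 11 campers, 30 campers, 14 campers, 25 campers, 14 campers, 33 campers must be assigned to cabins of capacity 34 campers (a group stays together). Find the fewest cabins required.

Total = 33 + 30 + 25 + 19 + 14 + 14 + 11 + 6 = 152 campers.
Lower bound: ⌈152/34⌉ = 5 cabins.
A packing using 5 cabins:
  cabin 1: 33 = 33
  cabin 2: 30 = 30
  cabin 3: 25 + 6 = 31
  cabin 4: 19 + 14 = 33
  cabin 5: 14 + 11 = 25
This matches the lower bound, so 5 is optimal.

5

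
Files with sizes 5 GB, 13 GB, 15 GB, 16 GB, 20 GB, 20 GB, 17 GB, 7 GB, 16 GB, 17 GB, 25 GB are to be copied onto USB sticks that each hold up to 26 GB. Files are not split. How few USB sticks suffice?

Total = 25 + 20 + 20 + 17 + 17 + 16 + 16 + 15 + 13 + 7 + 5 = 171 GB.
Lower bound: ⌈171/26⌉ = 7 USB sticks.
Also, 8 files each exceed 13 GB, and no two of those can share a USB stick, so at least 8 USB sticks are needed.
A packing using 9 USB sticks:
  USB stick 1: 25 = 25
  USB stick 2: 20 + 5 = 25
  USB stick 3: 20 = 20
  USB stick 4: 17 + 7 = 24
  USB stick 5: 17 = 17
  USB stick 6: 16 = 16
  USB stick 7: 16 = 16
  USB stick 8: 15 = 15
  USB stick 9: 13 = 13
No arrangement into 8 USB sticks stays within capacity, so 9 is optimal.

9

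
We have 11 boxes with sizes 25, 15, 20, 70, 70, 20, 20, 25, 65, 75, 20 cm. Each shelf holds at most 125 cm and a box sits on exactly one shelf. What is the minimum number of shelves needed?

Total = 75 + 70 + 70 + 65 + 25 + 25 + 20 + 20 + 20 + 20 + 15 = 425 cm.
Lower bound: ⌈425/125⌉ = 4 shelves.
A packing using 4 shelves:
  shelf 1: 75 + 25 + 25 = 125
  shelf 2: 70 + 20 + 20 + 15 = 125
  shelf 3: 70 + 20 + 20 = 110
  shelf 4: 65 = 65
This matches the lower bound, so 4 is optimal.

4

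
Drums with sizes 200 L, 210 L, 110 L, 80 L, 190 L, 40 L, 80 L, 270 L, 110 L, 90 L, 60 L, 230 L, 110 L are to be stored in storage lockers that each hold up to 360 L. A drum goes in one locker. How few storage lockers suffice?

5

Total = 270 + 230 + 210 + 200 + 190 + 110 + 110 + 110 + 90 + 80 + 80 + 60 + 40 = 1780 L.
Lower bound: ⌈1780/360⌉ = 5 storage lockers.
A packing using 5 storage lockers:
  locker 1: 270 + 90 = 360
  locker 2: 230 + 110 = 340
  locker 3: 210 + 110 + 40 = 360
  locker 4: 200 + 80 + 80 = 360
  locker 5: 190 + 110 + 60 = 360
This matches the lower bound, so 5 is optimal.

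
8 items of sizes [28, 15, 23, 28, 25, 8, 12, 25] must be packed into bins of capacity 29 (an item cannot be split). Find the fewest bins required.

7

Total = 28 + 28 + 25 + 25 + 23 + 15 + 12 + 8 = 164.
Lower bound: ⌈164/29⌉ = 6 bins.
A packing using 7 bins:
  bin 1: 28 = 28
  bin 2: 28 = 28
  bin 3: 25 = 25
  bin 4: 25 = 25
  bin 5: 23 = 23
  bin 6: 15 + 12 = 27
  bin 7: 8 = 8
No arrangement into 6 bins stays within capacity, so 7 is optimal.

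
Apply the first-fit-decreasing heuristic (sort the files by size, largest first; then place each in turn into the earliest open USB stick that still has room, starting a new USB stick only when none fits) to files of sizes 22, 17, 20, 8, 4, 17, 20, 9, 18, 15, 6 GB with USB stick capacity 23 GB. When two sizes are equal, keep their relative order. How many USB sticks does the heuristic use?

Sorted descending: 22, 20, 20, 18, 17, 17, 15, 9, 8, 6, 4.
  22 → USB stick 1 (new)  [load 22/23]
  20 → USB stick 2 (new)  [load 20/23]
  20 → USB stick 3 (new)  [load 20/23]
  18 → USB stick 4 (new)  [load 18/23]
  17 → USB stick 5 (new)  [load 17/23]
  17 → USB stick 6 (new)  [load 17/23]
  15 → USB stick 7 (new)  [load 15/23]
  9 → USB stick 8 (new)  [load 9/23]
  8 → USB stick 7  [load 23/23]
  6 → USB stick 5  [load 23/23]
  4 → USB stick 4  [load 22/23]
8 USB sticks opened.

8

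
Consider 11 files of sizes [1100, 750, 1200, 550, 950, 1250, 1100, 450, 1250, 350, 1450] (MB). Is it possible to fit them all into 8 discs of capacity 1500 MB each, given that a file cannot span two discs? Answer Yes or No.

Yes

A valid assignment using 8 discs:
  disc 1: 1450 = 1450
  disc 2: 1250 = 1250
  disc 3: 1250 = 1250
  disc 4: 1200 = 1200
  disc 5: 1100 + 350 = 1450
  disc 6: 1100 = 1100
  disc 7: 950 + 550 = 1500
  disc 8: 750 + 450 = 1200
Every load is within 1500 MB, so 8 discs suffice.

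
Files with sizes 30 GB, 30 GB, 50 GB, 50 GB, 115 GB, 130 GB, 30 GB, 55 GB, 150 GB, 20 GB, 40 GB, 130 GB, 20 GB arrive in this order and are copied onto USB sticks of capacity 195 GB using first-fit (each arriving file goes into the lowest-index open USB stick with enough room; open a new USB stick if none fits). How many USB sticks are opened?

5

  30 → USB stick 1 (new)  [load 30/195]
  30 → USB stick 1  [load 60/195]
  50 → USB stick 1  [load 110/195]
  50 → USB stick 1  [load 160/195]
  115 → USB stick 2 (new)  [load 115/195]
  130 → USB stick 3 (new)  [load 130/195]
  30 → USB stick 1  [load 190/195]
  55 → USB stick 2  [load 170/195]
  150 → USB stick 4 (new)  [load 150/195]
  20 → USB stick 2  [load 190/195]
  40 → USB stick 3  [load 170/195]
  130 → USB stick 5 (new)  [load 130/195]
  20 → USB stick 3  [load 190/195]
5 USB sticks opened.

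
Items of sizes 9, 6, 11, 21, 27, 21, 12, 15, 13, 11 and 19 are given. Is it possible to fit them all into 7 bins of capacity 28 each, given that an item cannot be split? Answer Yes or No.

Yes

A valid assignment using 7 bins:
  bin 1: 27 = 27
  bin 2: 21 + 6 = 27
  bin 3: 21 = 21
  bin 4: 19 + 9 = 28
  bin 5: 15 + 13 = 28
  bin 6: 12 + 11 = 23
  bin 7: 11 = 11
Every load is within 28, so 7 bins suffice.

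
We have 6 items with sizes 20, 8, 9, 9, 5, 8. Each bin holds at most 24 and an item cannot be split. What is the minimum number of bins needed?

3

Total = 20 + 9 + 9 + 8 + 8 + 5 = 59.
Lower bound: ⌈59/24⌉ = 3 bins.
A packing using 3 bins:
  bin 1: 20 = 20
  bin 2: 9 + 9 + 5 = 23
  bin 3: 8 + 8 = 16
This matches the lower bound, so 3 is optimal.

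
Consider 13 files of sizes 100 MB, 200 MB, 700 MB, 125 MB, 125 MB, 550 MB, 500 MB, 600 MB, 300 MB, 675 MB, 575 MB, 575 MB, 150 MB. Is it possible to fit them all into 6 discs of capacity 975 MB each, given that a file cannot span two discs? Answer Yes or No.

Total = 5175 MB; ⌈5175/975⌉ = 6.
7 files each exceed half the capacity and cannot share a disc, forcing at least 7 discs.
At least 7 discs are required, but only 6 are allowed.

No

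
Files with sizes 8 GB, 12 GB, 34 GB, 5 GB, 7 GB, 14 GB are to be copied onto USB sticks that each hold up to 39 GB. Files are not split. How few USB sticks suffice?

Total = 34 + 14 + 12 + 8 + 7 + 5 = 80 GB.
Lower bound: ⌈80/39⌉ = 3 USB sticks.
A packing using 3 USB sticks:
  USB stick 1: 34 + 5 = 39
  USB stick 2: 14 + 12 + 8 = 34
  USB stick 3: 7 = 7
This matches the lower bound, so 3 is optimal.

3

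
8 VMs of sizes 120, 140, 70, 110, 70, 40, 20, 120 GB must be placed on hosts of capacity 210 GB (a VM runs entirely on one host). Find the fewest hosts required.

4

Total = 140 + 120 + 120 + 110 + 70 + 70 + 40 + 20 = 690 GB.
Lower bound: ⌈690/210⌉ = 4 hosts.
A packing using 4 hosts:
  host 1: 140 + 70 = 210
  host 2: 120 + 70 + 20 = 210
  host 3: 120 + 40 = 160
  host 4: 110 = 110
This matches the lower bound, so 4 is optimal.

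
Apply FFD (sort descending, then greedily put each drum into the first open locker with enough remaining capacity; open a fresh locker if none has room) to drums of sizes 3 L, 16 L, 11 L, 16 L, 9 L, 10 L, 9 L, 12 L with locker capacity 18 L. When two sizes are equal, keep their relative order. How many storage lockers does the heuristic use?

6

Sorted descending: 16, 16, 12, 11, 10, 9, 9, 3.
  16 → locker 1 (new)  [load 16/18]
  16 → locker 2 (new)  [load 16/18]
  12 → locker 3 (new)  [load 12/18]
  11 → locker 4 (new)  [load 11/18]
  10 → locker 5 (new)  [load 10/18]
  9 → locker 6 (new)  [load 9/18]
  9 → locker 6  [load 18/18]
  3 → locker 3  [load 15/18]
6 storage lockers opened.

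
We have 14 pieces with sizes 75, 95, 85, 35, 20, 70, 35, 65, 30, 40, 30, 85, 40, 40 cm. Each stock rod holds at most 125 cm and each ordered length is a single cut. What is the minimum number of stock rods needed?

Total = 95 + 85 + 85 + 75 + 70 + 65 + 40 + 40 + 40 + 35 + 35 + 30 + 30 + 20 = 745 cm.
Lower bound: ⌈745/125⌉ = 6 stock rods.
A packing using 7 stock rods:
  stock rod 1: 95 + 30 = 125
  stock rod 2: 85 + 40 = 125
  stock rod 3: 85 + 40 = 125
  stock rod 4: 75 + 40 = 115
  stock rod 5: 70 + 35 + 20 = 125
  stock rod 6: 65 + 35 = 100
  stock rod 7: 30 = 30
No arrangement into 6 stock rods stays within capacity, so 7 is optimal.

7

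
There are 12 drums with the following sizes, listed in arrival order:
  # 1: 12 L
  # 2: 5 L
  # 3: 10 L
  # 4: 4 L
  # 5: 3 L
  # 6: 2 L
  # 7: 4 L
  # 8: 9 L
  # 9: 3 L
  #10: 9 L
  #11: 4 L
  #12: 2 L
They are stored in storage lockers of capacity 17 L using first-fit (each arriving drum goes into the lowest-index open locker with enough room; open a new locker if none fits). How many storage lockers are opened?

4

  12 → locker 1 (new)  [load 12/17]
  5 → locker 1  [load 17/17]
  10 → locker 2 (new)  [load 10/17]
  4 → locker 2  [load 14/17]
  3 → locker 2  [load 17/17]
  2 → locker 3 (new)  [load 2/17]
  4 → locker 3  [load 6/17]
  9 → locker 3  [load 15/17]
  3 → locker 4 (new)  [load 3/17]
  9 → locker 4  [load 12/17]
  4 → locker 4  [load 16/17]
  2 → locker 3  [load 17/17]
4 storage lockers opened.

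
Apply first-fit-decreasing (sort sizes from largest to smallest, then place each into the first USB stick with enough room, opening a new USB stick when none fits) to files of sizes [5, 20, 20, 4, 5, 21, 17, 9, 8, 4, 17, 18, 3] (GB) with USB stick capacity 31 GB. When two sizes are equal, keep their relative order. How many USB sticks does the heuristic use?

6

Sorted descending: 21, 20, 20, 18, 17, 17, 9, 8, 5, 5, 4, 4, 3.
  21 → USB stick 1 (new)  [load 21/31]
  20 → USB stick 2 (new)  [load 20/31]
  20 → USB stick 3 (new)  [load 20/31]
  18 → USB stick 4 (new)  [load 18/31]
  17 → USB stick 5 (new)  [load 17/31]
  17 → USB stick 6 (new)  [load 17/31]
  9 → USB stick 1  [load 30/31]
  8 → USB stick 2  [load 28/31]
  5 → USB stick 3  [load 25/31]
  5 → USB stick 3  [load 30/31]
  4 → USB stick 4  [load 22/31]
  4 → USB stick 4  [load 26/31]
  3 → USB stick 2  [load 31/31]
6 USB sticks opened.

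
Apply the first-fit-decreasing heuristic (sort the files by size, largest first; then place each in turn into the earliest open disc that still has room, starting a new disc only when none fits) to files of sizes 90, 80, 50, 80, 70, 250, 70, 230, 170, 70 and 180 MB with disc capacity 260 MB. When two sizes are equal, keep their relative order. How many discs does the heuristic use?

6

Sorted descending: 250, 230, 180, 170, 90, 80, 80, 70, 70, 70, 50.
  250 → disc 1 (new)  [load 250/260]
  230 → disc 2 (new)  [load 230/260]
  180 → disc 3 (new)  [load 180/260]
  170 → disc 4 (new)  [load 170/260]
  90 → disc 4  [load 260/260]
  80 → disc 3  [load 260/260]
  80 → disc 5 (new)  [load 80/260]
  70 → disc 5  [load 150/260]
  70 → disc 5  [load 220/260]
  70 → disc 6 (new)  [load 70/260]
  50 → disc 6  [load 120/260]
6 discs opened.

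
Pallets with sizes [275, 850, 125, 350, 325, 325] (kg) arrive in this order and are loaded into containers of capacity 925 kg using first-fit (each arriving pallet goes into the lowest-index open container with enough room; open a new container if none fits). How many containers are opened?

3

  275 → container 1 (new)  [load 275/925]
  850 → container 2 (new)  [load 850/925]
  125 → container 1  [load 400/925]
  350 → container 1  [load 750/925]
  325 → container 3 (new)  [load 325/925]
  325 → container 3  [load 650/925]
3 containers opened.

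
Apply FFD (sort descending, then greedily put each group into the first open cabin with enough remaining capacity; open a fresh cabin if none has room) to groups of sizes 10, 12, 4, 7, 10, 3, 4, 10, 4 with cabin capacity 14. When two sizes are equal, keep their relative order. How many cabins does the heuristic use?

Sorted descending: 12, 10, 10, 10, 7, 4, 4, 4, 3.
  12 → cabin 1 (new)  [load 12/14]
  10 → cabin 2 (new)  [load 10/14]
  10 → cabin 3 (new)  [load 10/14]
  10 → cabin 4 (new)  [load 10/14]
  7 → cabin 5 (new)  [load 7/14]
  4 → cabin 2  [load 14/14]
  4 → cabin 3  [load 14/14]
  4 → cabin 4  [load 14/14]
  3 → cabin 5  [load 10/14]
5 cabins opened.

5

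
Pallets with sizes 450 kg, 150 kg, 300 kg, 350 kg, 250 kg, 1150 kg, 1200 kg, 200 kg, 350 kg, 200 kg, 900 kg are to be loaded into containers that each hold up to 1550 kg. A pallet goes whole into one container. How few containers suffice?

Total = 1200 + 1150 + 900 + 450 + 350 + 350 + 300 + 250 + 200 + 200 + 150 = 5500 kg.
Lower bound: ⌈5500/1550⌉ = 4 containers.
A packing using 4 containers:
  container 1: 1200 + 350 = 1550
  container 2: 1150 + 350 = 1500
  container 3: 900 + 450 + 200 = 1550
  container 4: 300 + 250 + 200 + 150 = 900
This matches the lower bound, so 4 is optimal.

4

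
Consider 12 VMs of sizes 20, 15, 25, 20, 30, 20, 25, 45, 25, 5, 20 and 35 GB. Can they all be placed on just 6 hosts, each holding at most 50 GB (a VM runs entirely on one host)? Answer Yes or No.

Yes

A valid assignment using 6 hosts:
  host 1: 45 + 5 = 50
  host 2: 35 + 15 = 50
  host 3: 30 + 20 = 50
  host 4: 25 + 25 = 50
  host 5: 25 + 20 = 45
  host 6: 20 + 20 = 40
Every load is within 50 GB, so 6 hosts suffice.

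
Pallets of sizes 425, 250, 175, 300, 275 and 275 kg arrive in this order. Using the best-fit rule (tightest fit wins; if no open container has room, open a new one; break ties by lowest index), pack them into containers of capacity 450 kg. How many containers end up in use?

5

  425 → container 1 (new)  [load 425/450]
  250 → container 2 (new)  [load 250/450]
  175 → container 2  [load 425/450]
  300 → container 3 (new)  [load 300/450]
  275 → container 4 (new)  [load 275/450]
  275 → container 5 (new)  [load 275/450]
5 containers opened.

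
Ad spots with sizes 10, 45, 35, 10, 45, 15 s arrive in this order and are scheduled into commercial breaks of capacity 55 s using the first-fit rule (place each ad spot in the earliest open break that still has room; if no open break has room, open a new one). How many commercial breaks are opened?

  10 → break 1 (new)  [load 10/55]
  45 → break 1  [load 55/55]
  35 → break 2 (new)  [load 35/55]
  10 → break 2  [load 45/55]
  45 → break 3 (new)  [load 45/55]
  15 → break 4 (new)  [load 15/55]
4 commercial breaks opened.

4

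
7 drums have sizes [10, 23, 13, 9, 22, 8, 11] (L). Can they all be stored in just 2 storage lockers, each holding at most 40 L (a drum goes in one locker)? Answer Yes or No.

No

Total = 96 L; ⌈96/40⌉ = 3.
At least 3 storage lockers are required, but only 2 are allowed.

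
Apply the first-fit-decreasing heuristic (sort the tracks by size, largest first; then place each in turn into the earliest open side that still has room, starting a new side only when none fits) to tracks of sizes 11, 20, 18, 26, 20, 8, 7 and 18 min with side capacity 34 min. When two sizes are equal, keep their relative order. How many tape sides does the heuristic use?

5

Sorted descending: 26, 20, 20, 18, 18, 11, 8, 7.
  26 → side 1 (new)  [load 26/34]
  20 → side 2 (new)  [load 20/34]
  20 → side 3 (new)  [load 20/34]
  18 → side 4 (new)  [load 18/34]
  18 → side 5 (new)  [load 18/34]
  11 → side 2  [load 31/34]
  8 → side 1  [load 34/34]
  7 → side 3  [load 27/34]
5 tape sides opened.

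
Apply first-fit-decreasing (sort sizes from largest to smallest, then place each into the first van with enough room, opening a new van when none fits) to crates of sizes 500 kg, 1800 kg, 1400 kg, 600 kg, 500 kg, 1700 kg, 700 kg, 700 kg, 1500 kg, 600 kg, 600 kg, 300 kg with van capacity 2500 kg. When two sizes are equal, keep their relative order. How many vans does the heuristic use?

Sorted descending: 1800, 1700, 1500, 1400, 700, 700, 600, 600, 600, 500, 500, 300.
  1800 → van 1 (new)  [load 1800/2500]
  1700 → van 2 (new)  [load 1700/2500]
  1500 → van 3 (new)  [load 1500/2500]
  1400 → van 4 (new)  [load 1400/2500]
  700 → van 1  [load 2500/2500]
  700 → van 2  [load 2400/2500]
  600 → van 3  [load 2100/2500]
  600 → van 4  [load 2000/2500]
  600 → van 5 (new)  [load 600/2500]
  500 → van 4  [load 2500/2500]
  500 → van 5  [load 1100/2500]
  300 → van 3  [load 2400/2500]
5 vans opened.

5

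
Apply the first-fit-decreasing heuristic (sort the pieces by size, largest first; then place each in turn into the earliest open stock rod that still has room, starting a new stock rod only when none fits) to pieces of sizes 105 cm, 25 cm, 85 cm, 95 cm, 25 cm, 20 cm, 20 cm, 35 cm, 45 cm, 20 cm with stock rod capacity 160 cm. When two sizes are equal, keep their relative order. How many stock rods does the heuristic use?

4

Sorted descending: 105, 95, 85, 45, 35, 25, 25, 20, 20, 20.
  105 → stock rod 1 (new)  [load 105/160]
  95 → stock rod 2 (new)  [load 95/160]
  85 → stock rod 3 (new)  [load 85/160]
  45 → stock rod 1  [load 150/160]
  35 → stock rod 2  [load 130/160]
  25 → stock rod 2  [load 155/160]
  25 → stock rod 3  [load 110/160]
  20 → stock rod 3  [load 130/160]
  20 → stock rod 3  [load 150/160]
  20 → stock rod 4 (new)  [load 20/160]
4 stock rods opened.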